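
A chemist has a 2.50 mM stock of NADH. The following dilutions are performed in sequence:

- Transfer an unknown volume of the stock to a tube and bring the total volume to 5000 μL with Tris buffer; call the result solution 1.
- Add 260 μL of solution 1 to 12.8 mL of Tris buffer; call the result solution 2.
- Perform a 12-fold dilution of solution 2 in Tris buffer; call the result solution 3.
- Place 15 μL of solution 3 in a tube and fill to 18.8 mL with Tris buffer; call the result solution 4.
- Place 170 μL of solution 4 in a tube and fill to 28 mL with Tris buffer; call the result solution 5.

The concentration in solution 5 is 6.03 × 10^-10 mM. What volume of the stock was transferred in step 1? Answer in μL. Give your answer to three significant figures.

150 μL

Step 1: v brought to 5000 μL → factor = 5000 μL/v
Step 2: 260 μL + 12.8 mL = 13060 μL total → factor 13060/260 = 50.231
Step 3: 12-fold → factor 12
Step 4: 15 μL brought to 18.8 mL → factor 18800/15 = 1253.3
Step 5: 170 μL brought to 28 mL → factor 28000/170 = 164.71
Product of known-step factors = 1.2443 × 10^8
Overall factor = 2.50 mM / (6.03 × 10^-10 mM) = 4.1459 × 10^9
Step-1 factor = 4.1459 × 10^9 / 1.2443 × 10^8 = 33.319
v = 5000 μL / 33.319 = 150 μL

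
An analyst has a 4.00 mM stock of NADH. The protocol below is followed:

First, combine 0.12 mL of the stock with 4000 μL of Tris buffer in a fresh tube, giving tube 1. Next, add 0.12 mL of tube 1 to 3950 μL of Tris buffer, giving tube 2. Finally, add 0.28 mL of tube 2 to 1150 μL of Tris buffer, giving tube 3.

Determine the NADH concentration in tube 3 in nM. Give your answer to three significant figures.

Step 1: 0.12 mL + 4000 μL = 4.12 mL total → factor 4.12/0.12 = 34.333
Step 2: 0.12 mL + 3950 μL = 4.07 mL total → factor 4.07/0.12 = 33.917
Step 3: 0.28 mL + 1150 μL = 1.43 mL total → factor 1.43/0.28 = 5.1071
Overall dilution factor = 34.333 × 33.917 × 5.1071 = 5947.1
Final = 4.00 mM / 5947.1 = 0.0006726 mM = 673 nM

673 nM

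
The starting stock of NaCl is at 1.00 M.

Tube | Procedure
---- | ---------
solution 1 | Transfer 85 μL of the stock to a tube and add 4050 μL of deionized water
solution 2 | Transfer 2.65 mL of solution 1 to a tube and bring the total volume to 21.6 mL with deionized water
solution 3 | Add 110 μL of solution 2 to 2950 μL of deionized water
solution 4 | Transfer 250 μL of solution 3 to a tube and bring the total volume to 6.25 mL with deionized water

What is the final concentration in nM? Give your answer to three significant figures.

3.63 × 10^3 nM

Step 1: 85 μL + 4050 μL = 4135 μL total → factor 4135/85 = 48.647
Step 2: 2.65 mL brought to 21.6 mL → factor 21.6/2.65 = 8.1509
Step 3: 110 μL + 2950 μL = 3060 μL total → factor 3060/110 = 27.818
Step 4: 250 μL brought to 6.25 mL → factor 6250/250 = 25
Overall dilution factor = 48.647 × 8.1509 × 27.818 × 25 = 2.7576 × 10^5
Final = 1.00 M / 2.7576 × 10^5 = 3.626 × 10^-6 M = 3.63 × 10^3 nM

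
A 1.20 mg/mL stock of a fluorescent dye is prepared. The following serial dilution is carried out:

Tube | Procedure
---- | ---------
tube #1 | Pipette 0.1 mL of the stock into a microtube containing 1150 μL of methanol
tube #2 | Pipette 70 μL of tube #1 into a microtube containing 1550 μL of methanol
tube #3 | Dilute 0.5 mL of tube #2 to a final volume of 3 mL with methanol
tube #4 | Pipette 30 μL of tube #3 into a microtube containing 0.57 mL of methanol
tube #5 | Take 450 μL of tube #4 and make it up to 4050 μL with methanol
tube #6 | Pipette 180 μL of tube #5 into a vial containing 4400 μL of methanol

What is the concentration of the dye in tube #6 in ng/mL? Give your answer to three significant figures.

Step 1: 0.1 mL + 1150 μL = 1.25 mL total → factor 1.25/0.1 = 12.5
Step 2: 70 μL + 1550 μL = 1620 μL total → factor 1620/70 = 23.143
Step 3: 0.5 mL brought to 3 mL → factor 3/0.5 = 6
Step 4: 30 μL + 0.57 mL = 600 μL total → factor 600/30 = 20
Step 5: 450 μL brought to 4050 μL → factor 4050/450 = 9
Step 6: 180 μL + 4400 μL = 4580 μL total → factor 4580/180 = 25.444
Overall dilution factor = 12.5 × 23.143 × 6 × 20 × 9 × 25.444 = 7.9496 × 10^6
Final = 1.20 mg/mL / 7.9496 × 10^6 = 1.510 × 10^-7 mg/mL = 0.151 ng/mL

0.151 ng/mL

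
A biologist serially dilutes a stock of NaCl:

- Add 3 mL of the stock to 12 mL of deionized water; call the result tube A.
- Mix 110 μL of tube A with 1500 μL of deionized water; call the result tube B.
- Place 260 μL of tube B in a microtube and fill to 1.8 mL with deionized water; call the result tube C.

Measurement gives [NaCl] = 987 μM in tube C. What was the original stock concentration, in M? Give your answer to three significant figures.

0.500 M

Step 1: 3 mL + 12 mL = 15 mL total → factor 15/3 = 5
Step 2: 110 μL + 1500 μL = 1610 μL total → factor 1610/110 = 14.636
Step 3: 260 μL brought to 1.8 mL → factor 1800/260 = 6.9231
Overall dilution factor = 5 × 14.636 × 6.9231 = 506.64
Stock = 987 μM × 506.64 = 5.001 × 10^5 μM = 0.500 M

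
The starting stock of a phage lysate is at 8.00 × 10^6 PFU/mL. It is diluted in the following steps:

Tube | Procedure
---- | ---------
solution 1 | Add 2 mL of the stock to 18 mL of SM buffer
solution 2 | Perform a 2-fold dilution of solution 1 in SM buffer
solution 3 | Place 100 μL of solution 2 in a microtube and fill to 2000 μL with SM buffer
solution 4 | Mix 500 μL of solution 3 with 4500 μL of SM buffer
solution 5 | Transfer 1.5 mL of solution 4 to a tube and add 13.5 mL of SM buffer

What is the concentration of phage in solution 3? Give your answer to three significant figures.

2.00 × 10^4 PFU/mL

Step 1: 2 mL + 18 mL = 20 mL total → factor 20/2 = 10
Step 2: 2-fold → factor 2
Step 3: 100 μL brought to 2000 μL → factor 2000/100 = 20
Dilution factor through solution 3 = 10 × 2 × 20 = 400
[solution 3] = 8.00 × 10^6 PFU/mL / 400 = 2.00 × 10^4 PFU/mL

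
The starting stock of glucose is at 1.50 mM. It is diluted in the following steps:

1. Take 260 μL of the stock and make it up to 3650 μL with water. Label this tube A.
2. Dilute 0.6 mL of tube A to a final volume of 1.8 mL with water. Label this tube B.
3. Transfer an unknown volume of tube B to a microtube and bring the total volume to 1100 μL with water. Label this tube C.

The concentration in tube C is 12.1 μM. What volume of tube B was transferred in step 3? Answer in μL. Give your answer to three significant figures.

374 μL

Step 1: 260 μL brought to 3650 μL → factor 3650/260 = 14.038
Step 2: 0.6 mL brought to 1.8 mL → factor 1.8/0.6 = 3
Step 3: v brought to 1100 μL → factor = 1100 μL/v
Product of known-step factors = 42.115
Overall factor = 1.50 mM / (12.1 μM) = 123.97
Step-3 factor = 123.97 / 42.115 = 2.9435
v = 1100 μL / 2.9435 = 374 μL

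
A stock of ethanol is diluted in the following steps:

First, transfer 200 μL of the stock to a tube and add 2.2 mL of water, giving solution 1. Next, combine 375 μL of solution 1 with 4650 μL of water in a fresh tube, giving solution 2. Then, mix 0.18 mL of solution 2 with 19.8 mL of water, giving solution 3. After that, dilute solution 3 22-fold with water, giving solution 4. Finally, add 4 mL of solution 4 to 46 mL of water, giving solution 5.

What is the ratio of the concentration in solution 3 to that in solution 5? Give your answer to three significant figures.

275

Step 1: 200 μL + 2.2 mL = 2400 μL total → factor 2400/200 = 12
Step 2: 375 μL + 4650 μL = 5025 μL total → factor 5025/375 = 13.4
Step 3: 0.18 mL + 19.8 mL = 19.98 mL total → factor 19.98/0.18 = 111
Step 4: 22-fold → factor 22
Step 5: 4 mL + 46 mL = 50 mL total → factor 50/4 = 12.5
Dilution factor to solution 3 = 17849; to solution 5 = 4.9084 × 10^6
[solution 3]/[solution 5] = (factor to solution 5)/(factor to solution 3) = 4.9084 × 10^6/17849 = 275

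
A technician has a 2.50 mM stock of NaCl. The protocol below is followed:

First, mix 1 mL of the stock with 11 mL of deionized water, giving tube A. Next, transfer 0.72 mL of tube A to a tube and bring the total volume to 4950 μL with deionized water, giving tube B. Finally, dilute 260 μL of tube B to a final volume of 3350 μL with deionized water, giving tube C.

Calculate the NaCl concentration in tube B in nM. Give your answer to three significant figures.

3.03 × 10^4 nM

Step 1: 1 mL + 11 mL = 12 mL total → factor 12/1 = 12
Step 2: 0.72 mL brought to 4950 μL → factor 4.95/0.72 = 6.875
Dilution factor through tube B = 12 × 6.875 = 82.5
[tube B] = 2.50 mM / 82.5 = 0.03030 mM = 3.03 × 10^4 nM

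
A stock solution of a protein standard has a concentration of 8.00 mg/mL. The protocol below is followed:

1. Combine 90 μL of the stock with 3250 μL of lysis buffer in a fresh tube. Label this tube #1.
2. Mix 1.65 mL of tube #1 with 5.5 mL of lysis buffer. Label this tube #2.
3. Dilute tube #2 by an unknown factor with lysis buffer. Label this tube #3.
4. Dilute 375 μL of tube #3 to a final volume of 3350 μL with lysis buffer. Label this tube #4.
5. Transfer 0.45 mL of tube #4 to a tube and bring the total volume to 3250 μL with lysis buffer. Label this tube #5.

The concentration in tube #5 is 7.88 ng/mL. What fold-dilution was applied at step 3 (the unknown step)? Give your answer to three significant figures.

Step 1: 90 μL + 3250 μL = 3340 μL total → factor 3340/90 = 37.111
Step 2: 1.65 mL + 5.5 mL = 7.15 mL total → factor 7.15/1.65 = 4.3333
Step 3: unknown factor x
Step 4: 375 μL brought to 3350 μL → factor 3350/375 = 8.9333
Step 5: 0.45 mL brought to 3250 μL → factor 3.25/0.45 = 7.2222
Product of known-step factors = 10376
Overall factor = 8.00 mg/mL / (7.88 ng/mL) = 1.0152 × 10^6
x = 1.0152 × 10^6 / 10376 = 97.8

97.8-fold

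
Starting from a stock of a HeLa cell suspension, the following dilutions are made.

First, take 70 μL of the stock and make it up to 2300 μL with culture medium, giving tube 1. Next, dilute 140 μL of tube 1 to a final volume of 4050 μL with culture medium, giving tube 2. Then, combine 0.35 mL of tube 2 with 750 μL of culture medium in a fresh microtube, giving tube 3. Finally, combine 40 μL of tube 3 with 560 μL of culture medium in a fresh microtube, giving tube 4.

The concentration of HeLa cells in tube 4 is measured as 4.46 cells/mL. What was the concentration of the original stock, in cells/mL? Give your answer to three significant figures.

2.00 × 10^5 cells/mL

Step 1: 70 μL brought to 2300 μL → factor 2300/70 = 32.857
Step 2: 140 μL brought to 4050 μL → factor 4050/140 = 28.929
Step 3: 0.35 mL + 750 μL = 1.1 mL total → factor 1.1/0.35 = 3.1429
Step 4: 40 μL + 560 μL = 600 μL total → factor 600/40 = 15
Overall dilution factor = 32.857 × 28.929 × 3.1429 × 15 = 44810
Stock = 4.46 cells/mL × 44810 = 2.00 × 10^5 cells/mL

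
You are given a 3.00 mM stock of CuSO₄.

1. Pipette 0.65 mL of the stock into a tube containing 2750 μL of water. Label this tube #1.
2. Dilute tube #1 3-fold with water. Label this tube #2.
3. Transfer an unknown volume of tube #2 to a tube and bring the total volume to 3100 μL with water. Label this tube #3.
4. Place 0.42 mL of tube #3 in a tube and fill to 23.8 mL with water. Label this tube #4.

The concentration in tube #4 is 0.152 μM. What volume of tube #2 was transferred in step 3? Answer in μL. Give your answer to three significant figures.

Step 1: 0.65 mL + 2750 μL = 3.4 mL total → factor 3.4/0.65 = 5.2308
Step 2: 3-fold → factor 3
Step 3: v brought to 3100 μL → factor = 3100 μL/v
Step 4: 0.42 mL brought to 23.8 mL → factor 23.8/0.42 = 56.667
Product of known-step factors = 889.23
Overall factor = 3.00 mM / (0.152 μM) = 19737
Step-3 factor = 19737 / 889.23 = 22.195
v = 3100 μL / 22.195 = 140 μL

140 μL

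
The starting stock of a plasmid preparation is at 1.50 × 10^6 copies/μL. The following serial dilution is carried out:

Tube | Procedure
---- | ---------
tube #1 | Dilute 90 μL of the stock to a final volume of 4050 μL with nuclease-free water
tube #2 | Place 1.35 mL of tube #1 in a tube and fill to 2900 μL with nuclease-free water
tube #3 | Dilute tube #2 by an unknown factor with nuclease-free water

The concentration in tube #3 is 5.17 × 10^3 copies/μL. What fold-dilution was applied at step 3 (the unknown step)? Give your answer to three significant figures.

Step 1: 90 μL brought to 4050 μL → factor 4050/90 = 45
Step 2: 1.35 mL brought to 2900 μL → factor 2.9/1.35 = 2.1481
Step 3: unknown factor x
Product of known-step factors = 96.667
Overall factor = 1.50 × 10^6 copies/μL / (5.17 × 10^3 copies/μL) = 290.14
x = 290.14 / 96.667 = 3.00

3.00-fold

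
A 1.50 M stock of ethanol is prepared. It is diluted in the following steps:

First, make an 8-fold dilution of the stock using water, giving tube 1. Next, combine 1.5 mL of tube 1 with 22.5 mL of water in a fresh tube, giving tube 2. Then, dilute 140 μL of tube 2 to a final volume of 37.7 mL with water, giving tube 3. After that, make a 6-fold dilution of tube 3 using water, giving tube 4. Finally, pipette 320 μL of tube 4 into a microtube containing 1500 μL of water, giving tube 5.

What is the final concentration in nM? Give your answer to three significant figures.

1.28 × 10^3 nM

Step 1: 8-fold → factor 8
Step 2: 1.5 mL + 22.5 mL = 24 mL total → factor 24/1.5 = 16
Step 3: 140 μL brought to 37.7 mL → factor 37700/140 = 269.29
Step 4: 6-fold → factor 6
Step 5: 320 μL + 1500 μL = 1820 μL total → factor 1820/320 = 5.6875
Overall dilution factor = 8 × 16 × 269.29 × 6 × 5.6875 = 1.1762 × 10^6
Final = 1.50 M / 1.1762 × 10^6 = 1.275 × 10^-6 M = 1.28 × 10^3 nM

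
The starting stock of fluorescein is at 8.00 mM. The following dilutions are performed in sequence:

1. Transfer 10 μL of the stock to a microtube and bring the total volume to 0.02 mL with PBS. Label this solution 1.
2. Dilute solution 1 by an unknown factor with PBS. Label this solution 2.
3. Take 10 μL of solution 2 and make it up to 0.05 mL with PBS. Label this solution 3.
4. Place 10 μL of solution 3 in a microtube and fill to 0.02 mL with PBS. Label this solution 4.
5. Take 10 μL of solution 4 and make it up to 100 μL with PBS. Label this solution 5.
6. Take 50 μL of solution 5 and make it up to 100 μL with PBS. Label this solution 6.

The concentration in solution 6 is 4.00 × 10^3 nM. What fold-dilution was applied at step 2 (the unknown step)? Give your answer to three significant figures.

Step 1: 10 μL brought to 0.02 mL → factor 20/10 = 2
Step 2: unknown factor x
Step 3: 10 μL brought to 0.05 mL → factor 50/10 = 5
Step 4: 10 μL brought to 0.02 mL → factor 20/10 = 2
Step 5: 10 μL brought to 100 μL → factor 100/10 = 10
Step 6: 50 μL brought to 100 μL → factor 100/50 = 2
Product of known-step factors = 400
Overall factor = 8.00 mM / (4.00 × 10^3 nM) = 2000
x = 2000 / 400 = 5.00

5.00-fold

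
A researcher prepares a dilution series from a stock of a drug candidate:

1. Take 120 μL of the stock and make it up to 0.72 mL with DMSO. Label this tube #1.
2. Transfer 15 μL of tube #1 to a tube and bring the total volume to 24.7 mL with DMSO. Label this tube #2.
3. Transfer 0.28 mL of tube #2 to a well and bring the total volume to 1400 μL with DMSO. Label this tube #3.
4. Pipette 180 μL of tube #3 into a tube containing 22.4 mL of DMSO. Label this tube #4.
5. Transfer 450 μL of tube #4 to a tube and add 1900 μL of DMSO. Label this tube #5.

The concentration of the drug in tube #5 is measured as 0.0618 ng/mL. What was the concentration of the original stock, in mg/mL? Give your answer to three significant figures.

Step 1: 120 μL brought to 0.72 mL → factor 720/120 = 6
Step 2: 15 μL brought to 24.7 mL → factor 24700/15 = 1646.7
Step 3: 0.28 mL brought to 1400 μL → factor 1.4/0.28 = 5
Step 4: 180 μL + 22.4 mL = 22580 μL total → factor 22580/180 = 125.44
Step 5: 450 μL + 1900 μL = 2350 μL total → factor 2350/450 = 5.2222
Overall dilution factor = 6 × 1646.7 × 5 × 125.44 × 5.2222 = 3.2362 × 10^7
Stock = 0.0618 ng/mL × 3.2362 × 10^7 = 2.000 × 10^6 ng/mL = 2.00 mg/mL

2.00 mg/mL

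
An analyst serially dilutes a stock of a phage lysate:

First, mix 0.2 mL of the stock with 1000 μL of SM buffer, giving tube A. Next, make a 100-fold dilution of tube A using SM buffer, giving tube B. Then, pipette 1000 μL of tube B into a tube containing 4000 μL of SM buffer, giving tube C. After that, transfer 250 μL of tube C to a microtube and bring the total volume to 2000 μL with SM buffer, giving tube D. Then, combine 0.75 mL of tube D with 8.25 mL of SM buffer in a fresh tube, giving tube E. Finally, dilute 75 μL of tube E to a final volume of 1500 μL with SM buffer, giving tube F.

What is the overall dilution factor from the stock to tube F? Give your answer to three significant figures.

5.76 × 10^6

Step 1: 0.2 mL + 1000 μL = 1.2 mL total → factor 1.2/0.2 = 6
Step 2: 100-fold → factor 100
Step 3: 1000 μL + 4000 μL = 5000 μL total → factor 5000/1000 = 5
Step 4: 250 μL brought to 2000 μL → factor 2000/250 = 8
Step 5: 0.75 mL + 8.25 mL = 9 mL total → factor 9/0.75 = 12
Step 6: 75 μL brought to 1500 μL → factor 1500/75 = 20
Overall dilution factor = 6 × 100 × 5 × 8 × 12 × 20 = 5.76 × 10^6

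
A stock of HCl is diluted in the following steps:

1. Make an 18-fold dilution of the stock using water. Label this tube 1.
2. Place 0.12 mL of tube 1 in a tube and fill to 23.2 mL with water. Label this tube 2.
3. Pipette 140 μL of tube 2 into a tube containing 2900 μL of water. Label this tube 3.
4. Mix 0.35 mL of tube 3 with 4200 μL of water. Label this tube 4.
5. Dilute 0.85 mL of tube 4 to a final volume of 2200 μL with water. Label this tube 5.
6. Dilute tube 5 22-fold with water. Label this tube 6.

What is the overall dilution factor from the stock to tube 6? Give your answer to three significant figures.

Step 1: 18-fold → factor 18
Step 2: 0.12 mL brought to 23.2 mL → factor 23.2/0.12 = 193.33
Step 3: 140 μL + 2900 μL = 3040 μL total → factor 3040/140 = 21.714
Step 4: 0.35 mL + 4200 μL = 4.55 mL total → factor 4.55/0.35 = 13
Step 5: 0.85 mL brought to 2200 μL → factor 2.2/0.85 = 2.5882
Step 6: 22-fold → factor 22
Overall dilution factor = 18 × 193.33 × 21.714 × 13 × 2.5882 × 22 = 5.5936 × 10^7

5.59 × 10^7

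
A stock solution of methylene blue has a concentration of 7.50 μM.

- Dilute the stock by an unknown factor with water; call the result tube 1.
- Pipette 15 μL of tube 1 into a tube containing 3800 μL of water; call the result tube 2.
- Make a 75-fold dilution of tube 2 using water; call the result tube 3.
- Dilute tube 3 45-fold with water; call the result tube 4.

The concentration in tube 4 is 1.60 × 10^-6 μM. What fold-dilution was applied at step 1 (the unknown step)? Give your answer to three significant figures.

5.46-fold

Step 1: unknown factor x
Step 2: 15 μL + 3800 μL = 3815 μL total → factor 3815/15 = 254.33
Step 3: 75-fold → factor 75
Step 4: 45-fold → factor 45
Product of known-step factors = 8.5838 × 10^5
Overall factor = 7.50 μM / (1.60 × 10^-6 μM) = 4.6875 × 10^6
x = 4.6875 × 10^6 / 8.5838 × 10^5 = 5.46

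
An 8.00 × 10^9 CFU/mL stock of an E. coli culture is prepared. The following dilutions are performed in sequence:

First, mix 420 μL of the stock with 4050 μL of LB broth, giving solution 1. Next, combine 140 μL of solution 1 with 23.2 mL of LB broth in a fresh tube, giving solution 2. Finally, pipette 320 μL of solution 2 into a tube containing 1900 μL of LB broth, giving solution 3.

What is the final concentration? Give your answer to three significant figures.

Step 1: 420 μL + 4050 μL = 4470 μL total → factor 4470/420 = 10.643
Step 2: 140 μL + 23.2 mL = 23340 μL total → factor 23340/140 = 166.71
Step 3: 320 μL + 1900 μL = 2220 μL total → factor 2220/320 = 6.9375
Overall dilution factor = 10.643 × 166.71 × 6.9375 = 12309
Final = 8.00 × 10^9 CFU/mL / 12309 = 6.50 × 10^5 CFU/mL

6.50 × 10^5 CFU/mL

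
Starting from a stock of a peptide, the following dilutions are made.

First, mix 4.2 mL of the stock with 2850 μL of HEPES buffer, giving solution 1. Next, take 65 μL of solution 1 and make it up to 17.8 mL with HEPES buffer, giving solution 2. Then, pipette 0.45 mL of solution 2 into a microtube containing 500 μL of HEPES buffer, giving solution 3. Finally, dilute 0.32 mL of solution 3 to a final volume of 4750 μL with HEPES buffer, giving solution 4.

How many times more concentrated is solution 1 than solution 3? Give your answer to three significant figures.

Step 1: 4.2 mL + 2850 μL = 7.05 mL total → factor 7.05/4.2 = 1.6786
Step 2: 65 μL brought to 17.8 mL → factor 17800/65 = 273.85
Step 3: 0.45 mL + 500 μL = 0.95 mL total → factor 0.95/0.45 = 2.1111
Dilution factor to solution 1 = 1.6786; to solution 3 = 970.42
[solution 1]/[solution 3] = (factor to solution 3)/(factor to solution 1) = 970.42/1.6786 = 578

578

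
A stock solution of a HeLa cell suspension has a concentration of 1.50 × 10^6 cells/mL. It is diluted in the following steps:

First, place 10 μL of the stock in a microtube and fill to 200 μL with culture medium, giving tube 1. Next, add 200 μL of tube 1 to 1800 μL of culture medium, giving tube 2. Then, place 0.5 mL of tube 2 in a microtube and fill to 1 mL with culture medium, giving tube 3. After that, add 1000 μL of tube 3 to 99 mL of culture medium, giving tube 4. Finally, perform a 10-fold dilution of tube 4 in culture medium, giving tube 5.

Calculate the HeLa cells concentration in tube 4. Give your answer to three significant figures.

Step 1: 10 μL brought to 200 μL → factor 200/10 = 20
Step 2: 200 μL + 1800 μL = 2000 μL total → factor 2000/200 = 10
Step 3: 0.5 mL brought to 1 mL → factor 1/0.5 = 2
Step 4: 1000 μL + 99 mL = 1 × 10^5 μL total → factor 1 × 10^5/1000 = 100
Dilution factor through tube 4 = 20 × 10 × 2 × 100 = 40000
[tube 4] = 1.50 × 10^6 cells/mL / 40000 = 37.5 cells/mL

37.5 cells/mL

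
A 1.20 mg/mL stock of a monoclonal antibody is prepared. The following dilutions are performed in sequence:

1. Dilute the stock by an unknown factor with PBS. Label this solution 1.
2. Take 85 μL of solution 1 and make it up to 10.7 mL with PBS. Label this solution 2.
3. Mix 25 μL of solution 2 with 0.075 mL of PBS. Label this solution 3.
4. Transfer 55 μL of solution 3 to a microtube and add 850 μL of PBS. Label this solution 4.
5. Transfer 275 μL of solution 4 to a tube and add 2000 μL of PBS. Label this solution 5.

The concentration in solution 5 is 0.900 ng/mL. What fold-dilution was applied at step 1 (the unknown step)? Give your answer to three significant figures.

19.5-fold

Step 1: unknown factor x
Step 2: 85 μL brought to 10.7 mL → factor 10700/85 = 125.88
Step 3: 25 μL + 0.075 mL = 100 μL total → factor 100/25 = 4
Step 4: 55 μL + 850 μL = 905 μL total → factor 905/55 = 16.455
Step 5: 275 μL + 2000 μL = 2275 μL total → factor 2275/275 = 8.2727
Product of known-step factors = 68542
Overall factor = 1.20 mg/mL / (0.900 ng/mL) = 1.3333 × 10^6
x = 1.3333 × 10^6 / 68542 = 19.5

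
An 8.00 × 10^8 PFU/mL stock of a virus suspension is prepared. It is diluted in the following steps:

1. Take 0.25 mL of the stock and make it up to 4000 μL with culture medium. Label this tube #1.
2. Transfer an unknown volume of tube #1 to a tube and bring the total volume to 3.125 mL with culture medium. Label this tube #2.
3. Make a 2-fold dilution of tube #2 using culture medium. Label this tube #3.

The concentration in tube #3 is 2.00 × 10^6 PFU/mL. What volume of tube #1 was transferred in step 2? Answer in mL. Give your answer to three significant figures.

0.250 mL

Step 1: 0.25 mL brought to 4000 μL → factor 4/0.25 = 16
Step 2: v brought to 3.125 mL → factor = 3.125 mL/v
Step 3: 2-fold → factor 2
Product of known-step factors = 32
Overall factor = 8.00 × 10^8 PFU/mL / (2.00 × 10^6 PFU/mL) = 400
Step-2 factor = 400 / 32 = 12.5
v = 3.125 mL / 12.5 = 0.250 mL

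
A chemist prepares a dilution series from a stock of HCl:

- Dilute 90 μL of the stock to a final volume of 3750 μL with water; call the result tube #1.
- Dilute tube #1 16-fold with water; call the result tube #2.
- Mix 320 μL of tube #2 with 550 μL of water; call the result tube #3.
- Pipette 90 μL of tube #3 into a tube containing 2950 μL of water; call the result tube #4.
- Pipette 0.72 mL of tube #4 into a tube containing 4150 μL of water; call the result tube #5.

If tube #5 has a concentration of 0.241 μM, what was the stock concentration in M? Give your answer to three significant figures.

0.0998 M

Step 1: 90 μL brought to 3750 μL → factor 3750/90 = 41.667
Step 2: 16-fold → factor 16
Step 3: 320 μL + 550 μL = 870 μL total → factor 870/320 = 2.7188
Step 4: 90 μL + 2950 μL = 3040 μL total → factor 3040/90 = 33.778
Step 5: 0.72 mL + 4150 μL = 4.87 mL total → factor 4.87/0.72 = 6.7639
Overall dilution factor = 41.667 × 16 × 2.7188 × 33.778 × 6.7639 = 4.141 × 10^5
Stock = 0.241 μM × 4.141 × 10^5 = 9.980 × 10^4 μM = 0.0998 M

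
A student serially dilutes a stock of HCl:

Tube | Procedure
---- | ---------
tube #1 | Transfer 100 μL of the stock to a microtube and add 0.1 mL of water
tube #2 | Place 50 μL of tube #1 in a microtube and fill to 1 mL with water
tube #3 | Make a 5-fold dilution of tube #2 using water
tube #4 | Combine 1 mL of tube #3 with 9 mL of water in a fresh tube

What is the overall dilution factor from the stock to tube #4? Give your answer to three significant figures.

Step 1: 100 μL + 0.1 mL = 200 μL total → factor 200/100 = 2
Step 2: 50 μL brought to 1 mL → factor 1000/50 = 20
Step 3: 5-fold → factor 5
Step 4: 1 mL + 9 mL = 10 mL total → factor 10/1 = 10
Overall dilution factor = 2 × 20 × 5 × 10 = 2000

2.00 × 10^3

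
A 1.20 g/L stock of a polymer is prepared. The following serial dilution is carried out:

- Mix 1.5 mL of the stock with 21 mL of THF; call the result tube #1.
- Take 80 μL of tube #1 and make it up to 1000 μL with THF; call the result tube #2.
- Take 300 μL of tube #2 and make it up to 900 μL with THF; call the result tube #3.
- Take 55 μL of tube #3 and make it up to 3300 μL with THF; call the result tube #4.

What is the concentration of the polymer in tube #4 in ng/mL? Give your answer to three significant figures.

Step 1: 1.5 mL + 21 mL = 22.5 mL total → factor 22.5/1.5 = 15
Step 2: 80 μL brought to 1000 μL → factor 1000/80 = 12.5
Step 3: 300 μL brought to 900 μL → factor 900/300 = 3
Step 4: 55 μL brought to 3300 μL → factor 3300/55 = 60
Overall dilution factor = 15 × 12.5 × 3 × 60 = 33750
Final = 1.20 g/L / 33750 = 3.556 × 10^-5 g/L = 35.6 ng/mL

35.6 ng/mL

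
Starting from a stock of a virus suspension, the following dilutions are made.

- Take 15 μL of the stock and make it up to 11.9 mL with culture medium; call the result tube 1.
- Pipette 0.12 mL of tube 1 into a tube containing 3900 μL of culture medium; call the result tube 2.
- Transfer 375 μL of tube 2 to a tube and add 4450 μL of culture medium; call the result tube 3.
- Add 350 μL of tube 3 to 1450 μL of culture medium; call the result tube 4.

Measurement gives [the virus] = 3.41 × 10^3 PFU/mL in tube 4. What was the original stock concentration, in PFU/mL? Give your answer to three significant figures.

6.00 × 10^9 PFU/mL

Step 1: 15 μL brought to 11.9 mL → factor 11900/15 = 793.33
Step 2: 0.12 mL + 3900 μL = 4.02 mL total → factor 4.02/0.12 = 33.5
Step 3: 375 μL + 4450 μL = 4825 μL total → factor 4825/375 = 12.867
Step 4: 350 μL + 1450 μL = 1800 μL total → factor 1800/350 = 5.1429
Overall dilution factor = 793.33 × 33.5 × 12.867 × 5.1429 = 1.7586 × 10^6
Stock = 3.41 × 10^3 PFU/mL × 1.7586 × 10^6 = 6.00 × 10^9 PFU/mL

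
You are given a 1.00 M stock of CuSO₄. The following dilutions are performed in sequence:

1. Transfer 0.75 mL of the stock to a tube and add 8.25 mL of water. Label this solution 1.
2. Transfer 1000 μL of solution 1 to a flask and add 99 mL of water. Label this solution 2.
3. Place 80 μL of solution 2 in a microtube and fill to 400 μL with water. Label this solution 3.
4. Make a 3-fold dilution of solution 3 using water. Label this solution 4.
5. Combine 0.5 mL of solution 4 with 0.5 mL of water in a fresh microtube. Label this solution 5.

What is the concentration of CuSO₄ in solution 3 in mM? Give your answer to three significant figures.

0.167 mM

Step 1: 0.75 mL + 8.25 mL = 9 mL total → factor 9/0.75 = 12
Step 2: 1000 μL + 99 mL = 1 × 10^5 μL total → factor 1 × 10^5/1000 = 100
Step 3: 80 μL brought to 400 μL → factor 400/80 = 5
Dilution factor through solution 3 = 12 × 100 × 5 = 6000
[solution 3] = 1.00 M / 6000 = 0.0001667 M = 0.167 mM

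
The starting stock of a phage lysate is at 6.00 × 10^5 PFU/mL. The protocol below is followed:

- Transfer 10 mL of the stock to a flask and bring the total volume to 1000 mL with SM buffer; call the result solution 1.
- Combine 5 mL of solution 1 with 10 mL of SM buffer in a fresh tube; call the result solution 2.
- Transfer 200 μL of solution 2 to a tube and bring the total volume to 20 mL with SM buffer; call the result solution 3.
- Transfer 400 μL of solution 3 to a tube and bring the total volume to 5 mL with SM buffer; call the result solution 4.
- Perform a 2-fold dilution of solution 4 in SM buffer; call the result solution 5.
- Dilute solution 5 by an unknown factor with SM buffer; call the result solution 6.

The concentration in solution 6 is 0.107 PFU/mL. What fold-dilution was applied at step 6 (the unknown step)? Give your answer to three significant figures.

7.48-fold

Step 1: 10 mL brought to 1000 mL → factor 1000/10 = 100
Step 2: 5 mL + 10 mL = 15 mL total → factor 15/5 = 3
Step 3: 200 μL brought to 20 mL → factor 20000/200 = 100
Step 4: 400 μL brought to 5 mL → factor 5000/400 = 12.5
Step 5: 2-fold → factor 2
Step 6: unknown factor x
Product of known-step factors = 7.5 × 10^5
Overall factor = 6.00 × 10^5 PFU/mL / (0.107 PFU/mL) = 5.6075 × 10^6
x = 5.6075 × 10^6 / 7.5 × 10^5 = 7.48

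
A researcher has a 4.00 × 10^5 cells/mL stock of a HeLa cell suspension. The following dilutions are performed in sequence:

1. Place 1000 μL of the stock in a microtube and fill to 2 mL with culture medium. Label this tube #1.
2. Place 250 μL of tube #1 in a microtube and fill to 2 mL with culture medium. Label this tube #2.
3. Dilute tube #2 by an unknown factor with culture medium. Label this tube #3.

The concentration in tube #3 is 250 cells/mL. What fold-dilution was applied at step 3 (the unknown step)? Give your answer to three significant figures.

100-fold

Step 1: 1000 μL brought to 2 mL → factor 2000/1000 = 2
Step 2: 250 μL brought to 2 mL → factor 2000/250 = 8
Step 3: unknown factor x
Product of known-step factors = 16
Overall factor = 4.00 × 10^5 cells/mL / (250 cells/mL) = 1600
x = 1600 / 16 = 100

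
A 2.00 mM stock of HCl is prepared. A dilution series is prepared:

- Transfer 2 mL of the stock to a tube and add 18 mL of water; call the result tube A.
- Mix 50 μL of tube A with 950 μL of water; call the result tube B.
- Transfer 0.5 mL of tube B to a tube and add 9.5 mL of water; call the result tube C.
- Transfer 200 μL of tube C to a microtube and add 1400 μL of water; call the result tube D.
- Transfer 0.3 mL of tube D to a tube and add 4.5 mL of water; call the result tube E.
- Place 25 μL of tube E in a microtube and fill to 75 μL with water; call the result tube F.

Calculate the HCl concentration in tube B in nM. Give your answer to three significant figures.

1.00 × 10^4 nM

Step 1: 2 mL + 18 mL = 20 mL total → factor 20/2 = 10
Step 2: 50 μL + 950 μL = 1000 μL total → factor 1000/50 = 20
Dilution factor through tube B = 10 × 20 = 200
[tube B] = 2.00 mM / 200 = 0.01000 mM = 1.00 × 10^4 nM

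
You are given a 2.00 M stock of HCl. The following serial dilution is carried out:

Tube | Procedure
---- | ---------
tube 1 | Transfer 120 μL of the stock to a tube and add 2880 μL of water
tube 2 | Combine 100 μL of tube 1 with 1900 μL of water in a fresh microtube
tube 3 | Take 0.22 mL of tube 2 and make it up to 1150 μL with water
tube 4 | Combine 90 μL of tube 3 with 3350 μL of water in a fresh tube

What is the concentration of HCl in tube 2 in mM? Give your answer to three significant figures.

Step 1: 120 μL + 2880 μL = 3000 μL total → factor 3000/120 = 25
Step 2: 100 μL + 1900 μL = 2000 μL total → factor 2000/100 = 20
Dilution factor through tube 2 = 25 × 20 = 500
[tube 2] = 2.00 M / 500 = 0.004000 M = 4.00 mM

4.00 mM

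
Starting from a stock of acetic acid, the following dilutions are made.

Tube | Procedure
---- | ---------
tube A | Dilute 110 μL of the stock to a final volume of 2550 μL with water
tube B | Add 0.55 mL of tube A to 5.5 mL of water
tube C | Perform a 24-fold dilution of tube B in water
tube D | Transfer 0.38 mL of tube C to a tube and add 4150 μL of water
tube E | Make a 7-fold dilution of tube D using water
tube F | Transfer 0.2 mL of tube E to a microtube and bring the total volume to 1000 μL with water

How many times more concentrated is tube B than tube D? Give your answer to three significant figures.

Step 1: 110 μL brought to 2550 μL → factor 2550/110 = 23.182
Step 2: 0.55 mL + 5.5 mL = 6.05 mL total → factor 6.05/0.55 = 11
Step 3: 24-fold → factor 24
Step 4: 0.38 mL + 4150 μL = 4.53 mL total → factor 4.53/0.38 = 11.921
Dilution factor to tube B = 255; to tube D = 72957
[tube B]/[tube D] = (factor to tube D)/(factor to tube B) = 72957/255 = 286

286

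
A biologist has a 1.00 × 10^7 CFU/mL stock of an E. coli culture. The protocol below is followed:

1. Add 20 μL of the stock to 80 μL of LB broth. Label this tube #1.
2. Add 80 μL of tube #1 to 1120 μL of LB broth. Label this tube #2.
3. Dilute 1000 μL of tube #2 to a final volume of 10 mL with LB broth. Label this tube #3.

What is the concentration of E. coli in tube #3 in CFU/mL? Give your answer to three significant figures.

Step 1: 20 μL + 80 μL = 100 μL total → factor 100/20 = 5
Step 2: 80 μL + 1120 μL = 1200 μL total → factor 1200/80 = 15
Step 3: 1000 μL brought to 10 mL → factor 10000/1000 = 10
Overall dilution factor = 5 × 15 × 10 = 750
Final = 1.00 × 10^7 CFU/mL / 750 = 1.33 × 10^4 CFU/mL

1.33 × 10^4 CFU/mL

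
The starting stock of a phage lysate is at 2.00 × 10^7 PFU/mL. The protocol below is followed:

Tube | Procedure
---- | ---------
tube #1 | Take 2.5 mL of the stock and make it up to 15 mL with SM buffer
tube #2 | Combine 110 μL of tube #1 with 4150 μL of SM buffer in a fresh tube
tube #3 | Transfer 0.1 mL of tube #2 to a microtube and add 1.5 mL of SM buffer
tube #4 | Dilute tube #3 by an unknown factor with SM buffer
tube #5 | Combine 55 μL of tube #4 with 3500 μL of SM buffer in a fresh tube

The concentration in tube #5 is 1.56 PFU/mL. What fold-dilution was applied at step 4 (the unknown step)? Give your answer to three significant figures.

53.4-fold

Step 1: 2.5 mL brought to 15 mL → factor 15/2.5 = 6
Step 2: 110 μL + 4150 μL = 4260 μL total → factor 4260/110 = 38.727
Step 3: 0.1 mL + 1.5 mL = 1.6 mL total → factor 1.6/0.1 = 16
Step 4: unknown factor x
Step 5: 55 μL + 3500 μL = 3555 μL total → factor 3555/55 = 64.636
Product of known-step factors = 2.4031 × 10^5
Overall factor = 2.00 × 10^7 PFU/mL / (1.56 PFU/mL) = 1.2821 × 10^7
x = 1.2821 × 10^7 / 2.4031 × 10^5 = 53.4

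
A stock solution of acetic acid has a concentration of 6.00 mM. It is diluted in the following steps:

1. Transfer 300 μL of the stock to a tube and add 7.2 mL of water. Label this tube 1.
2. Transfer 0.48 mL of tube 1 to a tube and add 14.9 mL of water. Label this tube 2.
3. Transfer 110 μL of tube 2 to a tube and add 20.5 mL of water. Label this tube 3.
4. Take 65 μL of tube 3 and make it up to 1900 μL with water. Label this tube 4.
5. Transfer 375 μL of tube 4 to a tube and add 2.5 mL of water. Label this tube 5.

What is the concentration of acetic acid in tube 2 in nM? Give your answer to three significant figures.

7.49 × 10^3 nM

Step 1: 300 μL + 7.2 mL = 7500 μL total → factor 7500/300 = 25
Step 2: 0.48 mL + 14.9 mL = 15.38 mL total → factor 15.38/0.48 = 32.042
Dilution factor through tube 2 = 25 × 32.042 = 801.04
[tube 2] = 6.00 mM / 801.04 = 0.007490 mM = 7.49 × 10^3 nM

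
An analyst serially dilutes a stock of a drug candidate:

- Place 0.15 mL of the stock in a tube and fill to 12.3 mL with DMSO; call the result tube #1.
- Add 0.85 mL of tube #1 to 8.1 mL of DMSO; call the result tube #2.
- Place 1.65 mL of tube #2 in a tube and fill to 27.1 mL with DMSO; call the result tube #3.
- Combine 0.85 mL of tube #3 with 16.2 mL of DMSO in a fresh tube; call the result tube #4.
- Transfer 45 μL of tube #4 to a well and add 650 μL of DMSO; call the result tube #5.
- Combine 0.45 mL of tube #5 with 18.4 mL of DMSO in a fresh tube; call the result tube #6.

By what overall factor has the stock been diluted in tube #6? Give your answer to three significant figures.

Step 1: 0.15 mL brought to 12.3 mL → factor 12.3/0.15 = 82
Step 2: 0.85 mL + 8.1 mL = 8.95 mL total → factor 8.95/0.85 = 10.529
Step 3: 1.65 mL brought to 27.1 mL → factor 27.1/1.65 = 16.424
Step 4: 0.85 mL + 16.2 mL = 17.05 mL total → factor 17.05/0.85 = 20.059
Step 5: 45 μL + 650 μL = 695 μL total → factor 695/45 = 15.444
Step 6: 0.45 mL + 18.4 mL = 18.85 mL total → factor 18.85/0.45 = 41.889
Overall dilution factor = 82 × 10.529 × 16.424 × 20.059 × 15.444 × 41.889 = 1.8403 × 10^8

1.84 × 10^8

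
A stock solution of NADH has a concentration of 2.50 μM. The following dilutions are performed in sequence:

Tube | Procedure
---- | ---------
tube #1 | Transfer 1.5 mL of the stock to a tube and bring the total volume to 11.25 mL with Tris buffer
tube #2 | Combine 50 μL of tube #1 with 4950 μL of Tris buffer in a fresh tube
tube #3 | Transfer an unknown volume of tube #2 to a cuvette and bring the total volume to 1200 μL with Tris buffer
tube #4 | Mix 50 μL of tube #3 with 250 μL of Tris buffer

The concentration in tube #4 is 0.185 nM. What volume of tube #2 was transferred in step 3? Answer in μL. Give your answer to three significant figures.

Step 1: 1.5 mL brought to 11.25 mL → factor 11.25/1.5 = 7.5
Step 2: 50 μL + 4950 μL = 5000 μL total → factor 5000/50 = 100
Step 3: v brought to 1200 μL → factor = 1200 μL/v
Step 4: 50 μL + 250 μL = 300 μL total → factor 300/50 = 6
Product of known-step factors = 4500
Overall factor = 2.50 μM / (0.185 nM) = 13514
Step-3 factor = 13514 / 4500 = 3.003
v = 1200 μL / 3.003 = 400 μL

400 μL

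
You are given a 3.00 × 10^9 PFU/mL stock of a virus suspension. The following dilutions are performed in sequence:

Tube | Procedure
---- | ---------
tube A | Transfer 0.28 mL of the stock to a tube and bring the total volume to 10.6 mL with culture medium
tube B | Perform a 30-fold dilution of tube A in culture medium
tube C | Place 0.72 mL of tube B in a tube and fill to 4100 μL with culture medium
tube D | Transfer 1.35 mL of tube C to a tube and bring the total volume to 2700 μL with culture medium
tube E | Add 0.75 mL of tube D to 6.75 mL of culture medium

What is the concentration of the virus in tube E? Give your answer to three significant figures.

Step 1: 0.28 mL brought to 10.6 mL → factor 10.6/0.28 = 37.857
Step 2: 30-fold → factor 30
Step 3: 0.72 mL brought to 4100 μL → factor 4.1/0.72 = 5.6944
Step 4: 1.35 mL brought to 2700 μL → factor 2.7/1.35 = 2
Step 5: 0.75 mL + 6.75 mL = 7.5 mL total → factor 7.5/0.75 = 10
Dilution factor through tube E = 37.857 × 30 × 5.6944 × 2 × 10 = 1.2935 × 10^5
[tube E] = 3.00 × 10^9 PFU/mL / 1.2935 × 10^5 = 2.32 × 10^4 PFU/mL

2.32 × 10^4 PFU/mL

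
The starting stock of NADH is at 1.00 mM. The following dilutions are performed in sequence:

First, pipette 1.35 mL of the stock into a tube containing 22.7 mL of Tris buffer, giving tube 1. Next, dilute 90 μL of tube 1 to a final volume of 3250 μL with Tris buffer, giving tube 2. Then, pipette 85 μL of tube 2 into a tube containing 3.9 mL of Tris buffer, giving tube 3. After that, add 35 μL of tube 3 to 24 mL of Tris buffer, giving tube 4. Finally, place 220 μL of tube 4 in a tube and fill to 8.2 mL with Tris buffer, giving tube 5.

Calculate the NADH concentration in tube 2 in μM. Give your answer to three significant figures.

1.55 μM

Step 1: 1.35 mL + 22.7 mL = 24.05 mL total → factor 24.05/1.35 = 17.815
Step 2: 90 μL brought to 3250 μL → factor 3250/90 = 36.111
Dilution factor through tube 2 = 17.815 × 36.111 = 643.31
[tube 2] = 1.00 mM / 643.31 = 0.001554 mM = 1.55 μM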